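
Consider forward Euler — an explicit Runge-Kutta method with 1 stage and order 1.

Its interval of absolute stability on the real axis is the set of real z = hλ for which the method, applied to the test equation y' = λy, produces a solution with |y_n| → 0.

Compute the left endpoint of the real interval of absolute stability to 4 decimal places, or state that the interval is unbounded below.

On y'=λy, z=hλ:
  order 1, 1-stage ⇒ R(z)=1+z
  (e.g. R(-0.72)=0.28000, |R|=0.28000)

Need |R(x)|<1, x<0.
x=-0.72: |R|=0.2800
|R(-1.72)|=0.7200 |R(-1.13)|=0.1300 |R(-0.9)|=0.1000
Bisect:
  x_lo=-2.3184 |R|=1.3184  x_hi=-0.1284 |R|=0.8716
  mid=-1.22340 |R|=0.22340 →hi
  mid=-1.77089 |R|=0.77089 →hi
  mid=-2.04463 |R|=1.04463 →lo
  mid=-1.90776 |R|=0.90776 →hi
  mid=-1.97620 |R|=0.97620 →hi
  mid=-2.01041 |R|=1.01041 →lo
  mid=-1.99330 |R|=0.99330 →hi
  ...
  [-2.00012,-1.99999] ⇒ x*=-2.0000
Stable set (-2.0000, 0).

left endpoint -2.0000.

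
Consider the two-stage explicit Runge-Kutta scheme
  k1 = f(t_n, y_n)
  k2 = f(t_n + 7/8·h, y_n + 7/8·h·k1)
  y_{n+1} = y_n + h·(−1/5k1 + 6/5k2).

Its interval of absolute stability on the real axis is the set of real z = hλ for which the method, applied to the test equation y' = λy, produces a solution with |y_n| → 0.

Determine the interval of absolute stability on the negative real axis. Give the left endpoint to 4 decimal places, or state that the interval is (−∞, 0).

On y'=λy, z=hλ:
  k1=λy_n ⇒ h·k1=z·y_n;  k2=λ(1+7/8z)y_n ⇒ h·k2=z(1+7/8z)y_n
  y_{n+1}/y_n = 1 − 1/5z + 6/5z(1+7/8z) = 1 + z + 21/20z²
  ⇒ R(z) = 1 + z + 21/20z².

Find x<0 with |R(x)|<1.
x=-0.66: |R|=0.7974
R=1: x+21/20x²=0 ⇒ x=−20/21=-0.9524; min R=1−1/(4·21/20)=0.7619>−1
Confirm numerically:
  x=-0.777: |R|=0.85692 <1
  x=-0.692: |R|=0.81081 <1
  x=-0.394: |R|=0.76900 <1
  x=-1.245: |R|=1.38253 >1
  x=-1.103: |R|=1.17444 >1
Interval (-0.9524, 0).

z∈(-0.9524,0).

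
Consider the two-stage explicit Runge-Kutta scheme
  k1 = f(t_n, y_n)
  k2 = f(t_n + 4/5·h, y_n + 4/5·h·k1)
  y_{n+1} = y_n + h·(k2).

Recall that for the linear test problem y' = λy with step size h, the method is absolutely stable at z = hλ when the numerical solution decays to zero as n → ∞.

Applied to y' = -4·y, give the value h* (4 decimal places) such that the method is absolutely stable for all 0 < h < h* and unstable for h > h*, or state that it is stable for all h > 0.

On y'=λy, z=hλ:
  k1=λy_n ⇒ h·k1=z·y_n;  k2=λ(1+4/5z)y_n ⇒ h·k2=z(1+4/5z)y_n
  y_{n+1}/y_n = 1 + z(1+4/5z) = 1 + z + 4/5z²
  Hence R(z) = 1 + z + 4/5z².

Find x<0 with |R(x)|<1.
x=-1.4: |R|=1.1680
R=1: x+4/5x²=0 ⇒ x=−5/4=-1.2500; min R=1−1/(4·4/5)=0.6875>−1
Confirm numerically:
  x=-0.979: |R|=0.78775 <1
  x=-0.936: |R|=0.76488 <1
  x=-0.876: |R|=0.73790 <1
  x=-0.806: |R|=0.71371 <1
  x=-1.671: |R|=1.56279 >1
  x=-1.558: |R|=1.38389 >1
  x=-1.507: |R|=1.30984 >1
So |R|<1 on (-1.2500, 0).

(-1.2500,0); λ=-4 ⇒ h* = (5/4)/4 = 0.3125.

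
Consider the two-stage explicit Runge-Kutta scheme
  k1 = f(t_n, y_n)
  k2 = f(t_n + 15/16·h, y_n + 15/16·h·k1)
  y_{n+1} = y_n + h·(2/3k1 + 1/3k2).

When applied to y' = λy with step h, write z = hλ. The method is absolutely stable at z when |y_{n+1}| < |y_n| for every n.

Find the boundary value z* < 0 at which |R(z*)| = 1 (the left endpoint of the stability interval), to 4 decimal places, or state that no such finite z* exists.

On y'=λy, z=hλ:
  k1=λy_n ⇒ h·k1=z·y_n;  k2=λ(1+15/16z)y_n ⇒ h·k2=z(1+15/16z)y_n
  y_{n+1}/y_n = 1 + 2/3z + 1/3z(1+15/16z) = 1 + z + 5/16z²
  R(z) = 1 + z + 5/16z².

Boundary: |R(x)|=1, x<0.
x=-0.51: |R|=0.5713
R=1: x+5/16x²=0 ⇒ x=−16/5=-3.2000; min R=1−1/(4·5/16)=0.2000>−1
Confirm numerically:
  x=-2.997: |R|=0.80988 <1
  x=-2.232: |R|=0.32482 <1
  x=-2.086: |R|=0.27381 <1
  x=-3.713: |R|=1.59524 >1
  x=-3.567: |R|=1.40909 >1
  x=-3.339: |R|=1.14504 >1
Stable set (-3.2000, 0).

z* = -3.2000.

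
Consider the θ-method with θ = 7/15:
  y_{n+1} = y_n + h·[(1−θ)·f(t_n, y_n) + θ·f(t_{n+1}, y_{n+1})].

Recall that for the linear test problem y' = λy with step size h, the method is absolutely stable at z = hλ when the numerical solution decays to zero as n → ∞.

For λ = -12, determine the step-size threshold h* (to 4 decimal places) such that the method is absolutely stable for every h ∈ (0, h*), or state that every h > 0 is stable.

On y'=λy, z=hλ:
  y_{n+1} = y_n + z·[8/15·y_n + 7/15·y_{n+1}] ⇒ (1 − 7/15z)y_{n+1} = (1 + 8/15z)y_n
  R(z) = (1 + 8/15z)/(1 − 7/15z).

Need |R(x)|<1, x<0.
x=-1.26: |R|=0.2065
R=−1: 1+8/15x = −1+7/15x ⇒ -1/15x=2 ⇒ x=2/(-1/15)=-30.0000
Confirm numerically:
  x=-25.335: |R|=0.97575 <1
  x=-22.945: |R|=0.95983 <1
  x=-20.235: |R|=0.93766 <1
  x=-17.573: |R|=0.90996 <1
  x=-30.454: |R|=1.00199 >1
  x=-30.444: |R|=1.00195 >1
Interval (-30.0000, 0).

(-30.0000,0); λ=-12 ⇒ h* = (30)/12 = 2.5000.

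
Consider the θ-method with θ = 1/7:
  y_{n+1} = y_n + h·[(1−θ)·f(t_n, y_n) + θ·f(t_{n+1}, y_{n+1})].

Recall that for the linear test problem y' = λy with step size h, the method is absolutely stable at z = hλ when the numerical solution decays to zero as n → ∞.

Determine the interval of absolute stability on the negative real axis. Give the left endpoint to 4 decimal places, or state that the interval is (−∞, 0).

On y'=λy, z=hλ:
  y_{n+1} = y_n + z·[6/7·y_n + 1/7·y_{n+1}] ⇒ (1 − 1/7z)y_{n+1} = (1 + 6/7z)y_n
  so R(z) = (1 + 6/7z)/(1 − 1/7z).

Need |R(x)|<1, x<0.
x=-0.53: |R|=0.5073
R=−1: 1+6/7x = −1+1/7x ⇒ -5/7x=2 ⇒ x=2/(-5/7)=-2.8000
Confirm numerically:
  x=-2.144: |R|=0.64129 <1
  x=-1.568: |R|=0.28105 <1
  x=-1.246: |R|=0.05772 <1
  x=-3.037: |R|=1.11806 >1
  x=-2.889: |R|=1.04500 >1
Interval (-2.8000, 0).

(-2.8000, 0).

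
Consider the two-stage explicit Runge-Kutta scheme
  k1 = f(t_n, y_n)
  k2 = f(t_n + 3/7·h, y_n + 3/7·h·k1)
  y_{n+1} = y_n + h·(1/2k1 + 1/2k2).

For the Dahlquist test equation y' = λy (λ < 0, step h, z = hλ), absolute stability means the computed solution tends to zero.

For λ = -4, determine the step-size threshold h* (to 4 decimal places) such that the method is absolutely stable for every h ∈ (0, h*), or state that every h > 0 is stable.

On y'=λy, z=hλ:
  k1=λy_n ⇒ h·k1=z·y_n;  k2=λ(1+3/7z)y_n ⇒ h·k2=z(1+3/7z)y_n
  y_{n+1}/y_n = 1 + 1/2z + 1/2z(1+3/7z) = 1 + z + 3/14z²
  ⇒ R(z) = 1 + z + 3/14z².

Boundary: |R(x)|=1, x<0.
x=-1.18: |R|=0.1184
R=1: x+3/14x²=0 ⇒ x=−14/3=-4.6667; min R=1−1/(4·3/14)=-0.1667>−1
Confirm numerically:
  x=-4.579: |R|=0.91398 <1
  x=-4.281: |R|=0.64621 <1
  x=-3.616: |R|=0.18588 <1
  x=-2.726: |R|=0.13363 <1
  x=-5.260: |R|=1.66877 >1
  x=-4.978: |R|=1.33210 >1
  x=-4.849: |R|=1.18946 >1
Stable set (-4.6667, 0).

(-4.6667,0); λ=-4 ⇒ h* = (14/3)/4 = 1.1667.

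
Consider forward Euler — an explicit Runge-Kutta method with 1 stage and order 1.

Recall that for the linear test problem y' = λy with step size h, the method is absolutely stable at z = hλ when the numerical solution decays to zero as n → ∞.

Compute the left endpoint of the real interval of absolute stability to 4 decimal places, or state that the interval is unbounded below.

On y'=λy, z=hλ:
  order 1, 1-stage ⇒ R(z)=1+z
  (e.g. R(-0.64)=0.36000, |R|=0.36000)

Boundary: |R(x)|=1, x<0.
x=-0.64: |R|=0.3600
|R(-1.2)|=0.2000 |R(-0.99)|=0.0100 |R(-0.64)|=0.3600
Bisect:
  x_lo=-2.6782 |R|=1.6782  x_hi=-0.2105 |R|=0.7895
  mid=-1.44433 |R|=0.44433 →hi
  mid=-2.06127 |R|=1.06127 →lo
  mid=-1.75280 |R|=0.75280 →hi
  mid=-1.90704 |R|=0.90704 →hi
  mid=-1.98415 |R|=0.98415 →hi
  mid=-2.02271 |R|=1.02271 →lo
  mid=-2.00343 |R|=1.00343 →lo
  mid=-1.99379 |R|=0.99379 →hi
  mid=-1.99861 |R|=0.99861 →hi
  ...
  [-2.00012,-1.99997] ⇒ x*=-2.0000
Stable set (-2.0000, 0).

z* = -2.0000.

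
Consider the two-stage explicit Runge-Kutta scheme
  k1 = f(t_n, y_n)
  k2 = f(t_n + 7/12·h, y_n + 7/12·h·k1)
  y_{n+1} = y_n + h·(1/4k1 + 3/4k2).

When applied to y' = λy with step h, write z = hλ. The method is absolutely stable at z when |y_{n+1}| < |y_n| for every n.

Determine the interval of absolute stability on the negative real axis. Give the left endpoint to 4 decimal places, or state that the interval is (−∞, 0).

(-2.2857, 0).

With y'=λy (z=hλ):
  k1=λy_n ⇒ h·k1=z·y_n;  k2=λ(1+7/12z)y_n ⇒ h·k2=z(1+7/12z)y_n
  y_{n+1}/y_n = 1 + 1/4z + 3/4z(1+7/12z) = 1 + z + 7/16z²
  R(z) = 1 + z + 7/16z².

Boundary: |R(x)|=1, x<0.
x=-1.56: |R|=0.5047
R=1: x+7/16x²=0 ⇒ x=−16/7=-2.2857; min R=1−1/(4·7/16)=0.4286>−1
Confirm numerically:
  x=-1.428: |R|=0.46414 <1
  x=-1.346: |R|=0.44663 <1
  x=-1.110: |R|=0.42904 <1
  x=-2.620: |R|=1.38318 >1
  x=-2.372: |R|=1.08954 >1
Stable set (-2.2857, 0).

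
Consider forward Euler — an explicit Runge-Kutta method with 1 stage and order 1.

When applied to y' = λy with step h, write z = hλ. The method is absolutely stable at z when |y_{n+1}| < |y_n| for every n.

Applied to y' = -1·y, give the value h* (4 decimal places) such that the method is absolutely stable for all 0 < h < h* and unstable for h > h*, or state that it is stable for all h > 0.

(-2.0000,0); λ=-1 ⇒ h* = 2.0000.

Test eqn y'=λy, z=hλ:
  order 1, 1-stage ⇒ R(z)=1+z
  (e.g. R(-1.26)=-0.26000, |R|=0.26000)

Need |R(x)|<1, x<0.
x=-1.26: |R|=0.2600
|R(-1.66)|=0.6600 |R(-0.6)|=0.4000 |R(-0.54)|=0.4600
Bisect:
  x_lo=-2.6558 |R|=1.6558  x_hi=-0.2046 |R|=0.7954
  mid=-1.43017 |R|=0.43017 →hi
  mid=-2.04296 |R|=1.04296 →lo
  mid=-1.73657 |R|=0.73657 →hi
  mid=-1.88976 |R|=0.88976 →hi
  mid=-1.96636 |R|=0.96636 →hi
  mid=-2.00466 |R|=1.00466 →lo
  mid=-1.98551 |R|=0.98551 →hi
  ...
  [-2.00002,-1.99988] ⇒ x*=-2.0000
Interval (-2.0000, 0).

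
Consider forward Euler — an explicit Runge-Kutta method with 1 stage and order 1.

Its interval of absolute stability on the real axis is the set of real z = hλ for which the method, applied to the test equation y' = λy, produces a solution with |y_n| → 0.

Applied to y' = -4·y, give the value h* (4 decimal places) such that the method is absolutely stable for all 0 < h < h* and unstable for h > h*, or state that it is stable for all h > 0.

On y'=λy, z=hλ:
  order 1, 1-stage ⇒ R(z)=1+z
  (e.g. R(-1.36)=-0.36000, |R|=0.36000)

Need |R(x)|<1, x<0.
x=-1.36: |R|=0.3600
|R(-1.93)|=0.9300 |R(-1.26)|=0.2600 |R(-1.16)|=0.1600
Bisect:
  x_lo=-2.3849 |R|=1.3849  x_hi=-0.0575 |R|=0.9425
  mid=-1.22116 |R|=0.22116 →hi
  mid=-1.80301 |R|=0.80301 →hi
  mid=-2.09394 |R|=1.09394 →lo
  mid=-1.94847 |R|=0.94847 →hi
  mid=-2.02121 |R|=1.02121 →lo
  mid=-1.98484 |R|=0.98484 →hi
  mid=-2.00302 |R|=1.00302 →lo
  mid=-1.99393 |R|=0.99393 →hi
  mid=-1.99848 |R|=0.99848 →hi
  ...
  [-2.00004,-1.99990] ⇒ x*=-2.0000
Stable set (-2.0000, 0).

(-2.0000,0); λ=-4 ⇒ h* = 0.5000.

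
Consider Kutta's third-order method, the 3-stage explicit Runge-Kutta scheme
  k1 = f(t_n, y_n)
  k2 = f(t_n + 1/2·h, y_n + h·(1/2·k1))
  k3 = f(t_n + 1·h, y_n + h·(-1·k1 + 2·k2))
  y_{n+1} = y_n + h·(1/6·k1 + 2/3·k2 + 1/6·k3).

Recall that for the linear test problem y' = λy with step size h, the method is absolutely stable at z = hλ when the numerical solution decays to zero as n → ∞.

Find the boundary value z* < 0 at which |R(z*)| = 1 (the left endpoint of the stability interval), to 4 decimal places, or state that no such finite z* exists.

Set f=λy, z=hλ:
  order 3, 3-stage ⇒ R(z)=1+z+z^2/2+z^3/6
  (e.g. R(-1.36)=0.14556, |R|=0.14556)

Find x<0 with |R(x)|<1.
x=-1.36: |R|=0.1456
|R(-2.69)|=1.3161 |R(-1.12)|=0.2730 |R(-0.82)|=0.4243
Bisect:
  x_lo=-2.9862 |R|=1.9657  x_hi=-0.1755 |R|=0.8390
  mid=-1.58085 |R|=0.01025 →hi
  mid=-2.28353 |R|=0.66086 →hi
  mid=-2.63487 |R|=1.21238 →lo
  mid=-2.45920 |R|=0.91410 →hi
  mid=-2.54704 |R|=1.05728 →lo
  mid=-2.50312 |R|=0.98424 →hi
  mid=-2.52508 |R|=1.02039 →lo
  mid=-2.51410 |R|=1.00222 →lo
  mid=-2.50861 |R|=0.99321 →hi
  mid=-2.51135 |R|=0.99771 →hi
  ...
  [-2.51290,-2.51272] ⇒ x*=-2.5127
So |R|<1 on (-2.5127, 0).

z* = -2.5127.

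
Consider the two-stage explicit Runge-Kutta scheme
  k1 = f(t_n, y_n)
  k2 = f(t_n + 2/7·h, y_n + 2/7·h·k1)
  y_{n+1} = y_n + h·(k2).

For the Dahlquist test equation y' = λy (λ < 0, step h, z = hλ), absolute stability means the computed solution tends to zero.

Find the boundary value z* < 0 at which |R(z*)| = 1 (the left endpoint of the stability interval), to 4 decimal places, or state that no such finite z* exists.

z* = -3.5000.

Test eqn y'=λy, z=hλ:
  k1=λy_n ⇒ h·k1=z·y_n;  k2=λ(1+2/7z)y_n ⇒ h·k2=z(1+2/7z)y_n
  y_{n+1}/y_n = 1 + z(1+2/7z) = 1 + z + 2/7z²
  ⇒ R(z) = 1 + z + 2/7z².

Boundary: |R(x)|=1, x<0.
x=-0.99: |R|=0.2900
R=1: x+2/7x²=0 ⇒ x=−7/2=-3.5000; min R=1−1/(4·2/7)=0.1250>−1
Confirm numerically:
  x=-3.480: |R|=0.98011 <1
  x=-2.732: |R|=0.40052 <1
  x=-1.925: |R|=0.13375 <1
  x=-1.751: |R|=0.12500 <1
  x=-3.808: |R|=1.33510 >1
  x=-3.732: |R|=1.24738 >1
Interval (-3.5000, 0).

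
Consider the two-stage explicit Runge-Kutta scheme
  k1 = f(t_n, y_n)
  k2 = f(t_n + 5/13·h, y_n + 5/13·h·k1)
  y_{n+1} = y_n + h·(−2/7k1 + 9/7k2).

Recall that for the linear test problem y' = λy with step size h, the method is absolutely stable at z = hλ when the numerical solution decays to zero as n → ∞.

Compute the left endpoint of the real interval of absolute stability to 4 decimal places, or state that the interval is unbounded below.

With y'=λy (z=hλ):
  k1=λy_n ⇒ h·k1=z·y_n;  k2=λ(1+5/13z)y_n ⇒ h·k2=z(1+5/13z)y_n
  y_{n+1}/y_n = 1 − 2/7z + 9/7z(1+5/13z) = 1 + z + 45/91z²
  ⇒ R(z) = 1 + z + 45/91z².

Need |R(x)|<1, x<0.
x=-0.38: |R|=0.6914
R=1: x+45/91x²=0 ⇒ x=−91/45=-2.0222; min R=1−1/(4·45/91)=0.4944>−1
Confirm numerically:
  x=-1.411: |R|=0.57352 <1
  x=-1.297: |R|=0.53486 <1
  x=-1.250: |R|=0.52266 <1
  x=-0.986: |R|=0.49476 <1
  x=-2.547: |R|=1.66096 >1
  x=-2.219: |R|=1.21593 >1
So |R|<1 on (-2.0222, 0).

left endpoint -2.0222.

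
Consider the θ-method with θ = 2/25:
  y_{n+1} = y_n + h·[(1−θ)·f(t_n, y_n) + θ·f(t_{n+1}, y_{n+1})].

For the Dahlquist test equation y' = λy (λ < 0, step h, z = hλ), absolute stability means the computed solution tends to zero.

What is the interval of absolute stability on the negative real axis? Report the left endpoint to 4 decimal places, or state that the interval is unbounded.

z∈(-2.3810,0).

With y'=λy (z=hλ):
  y_{n+1} = y_n + z·[23/25·y_n + 2/25·y_{n+1}] ⇒ (1 − 2/25z)y_{n+1} = (1 + 23/25z)y_n
  Hence R(z) = (1 + 23/25z)/(1 − 2/25z).

Find x<0 with |R(x)|<1.
x=-1.76: |R|=0.5428
R=−1: 1+23/25x = −1+2/25x ⇒ -21/25x=2 ⇒ x=2/(-21/25)=-2.3810
Confirm numerically:
  x=-2.061: |R|=0.76928 <1
  x=-1.911: |R|=0.65759 <1
  x=-1.078: |R|=0.00759 <1
  x=-0.967: |R|=0.10244 <1
  x=-2.895: |R|=1.35060 >1
  x=-2.676: |R|=1.20414 >1
  x=-2.647: |R|=1.18443 >1
Stable set (-2.3810, 0).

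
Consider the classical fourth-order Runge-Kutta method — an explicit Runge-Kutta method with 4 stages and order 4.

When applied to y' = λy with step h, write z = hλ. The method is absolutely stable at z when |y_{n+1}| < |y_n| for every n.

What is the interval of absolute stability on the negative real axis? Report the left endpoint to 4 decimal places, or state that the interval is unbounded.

z∈(-2.7853,0).

With y'=λy (z=hλ):
  order 4, 4-stage ⇒ R(z)=1+z+z^2/2+z^3/6+z^4/24
  (e.g. R(-1.08)=0.34994, |R|=0.34994)

Need |R(x)|<1, x<0.
x=-1.08: |R|=0.3499
|R(-2.47)|=0.6198 |R(-1.26)|=0.3054 |R(-0.79)|=0.4561
Bisect:
  x_lo=-3.3014 |R|=2.1008  x_hi=-0.1438 |R|=0.8660
  mid=-1.72261 |R|=0.27603 →hi
  mid=-2.51201 |R|=0.66031 →hi
  mid=-2.90671 |R|=1.19903 →lo
  mid=-2.70936 |R|=0.89142 →hi
  mid=-2.80803 |R|=1.03483 →lo
  mid=-2.75870 |R|=0.96063 →hi
  mid=-2.78337 |R|=0.99710 →hi
  ...
  [-2.78549,-2.78529] ⇒ x*=-2.7853
Interval (-2.7853, 0).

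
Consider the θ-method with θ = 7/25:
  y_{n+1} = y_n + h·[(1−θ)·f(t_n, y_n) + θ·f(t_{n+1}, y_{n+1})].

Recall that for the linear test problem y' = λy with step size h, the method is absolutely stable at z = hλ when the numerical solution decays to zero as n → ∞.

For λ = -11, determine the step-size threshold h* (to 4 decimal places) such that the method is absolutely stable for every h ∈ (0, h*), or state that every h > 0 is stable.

With y'=λy (z=hλ):
  y_{n+1} = y_n + z·[18/25·y_n + 7/25·y_{n+1}] ⇒ (1 − 7/25z)y_{n+1} = (1 + 18/25z)y_n
  R(z) = (1 + 18/25z)/(1 − 7/25z).

Need |R(x)|<1, x<0.
x=-1.46: |R|=0.0363
R=−1: 1+18/25x = −1+7/25x ⇒ -11/25x=2 ⇒ x=2/(-11/25)=-4.5455
Confirm numerically:
  x=-4.159: |R|=0.92144 <1
  x=-2.541: |R|=0.48468 <1
  x=-2.202: |R|=0.36215 <1
  x=-1.836: |R|=0.21262 <1
  x=-4.840: |R|=1.05503 >1
  x=-4.824: |R|=1.05214 >1
  x=-4.671: |R|=1.02394 >1
So |R|<1 on (-4.5455, 0).

(-4.5455,0); λ=-11 ⇒ h* = (50/11)/11 = 0.4132.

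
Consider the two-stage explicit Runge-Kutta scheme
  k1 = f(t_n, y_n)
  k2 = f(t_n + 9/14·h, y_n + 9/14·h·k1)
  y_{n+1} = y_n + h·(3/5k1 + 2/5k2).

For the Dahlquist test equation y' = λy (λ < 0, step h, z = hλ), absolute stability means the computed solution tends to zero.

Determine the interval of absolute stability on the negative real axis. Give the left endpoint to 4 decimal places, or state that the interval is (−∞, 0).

Set f=λy, z=hλ:
  k1=λy_n ⇒ h·k1=z·y_n;  k2=λ(1+9/14z)y_n ⇒ h·k2=z(1+9/14z)y_n
  y_{n+1}/y_n = 1 + 3/5z + 2/5z(1+9/14z) = 1 + z + 9/35z²
  so R(z) = 1 + z + 9/35z².

Solve |R(x)|<1 on ℝ⁻.
x=-0.81: |R|=0.3587
R=1: x+9/35x²=0 ⇒ x=−35/9=-3.8889; min R=1−1/(4·9/35)=0.0278>−1
Confirm numerically:
  x=-3.308: |R|=0.50588 <1
  x=-3.231: |R|=0.45341 <1
  x=-2.899: |R|=0.26208 <1
  x=-4.369: |R|=1.53938 >1
  x=-4.020: |R|=1.13553 >1
So |R|<1 on (-3.8889, 0).

z∈(-3.8889,0).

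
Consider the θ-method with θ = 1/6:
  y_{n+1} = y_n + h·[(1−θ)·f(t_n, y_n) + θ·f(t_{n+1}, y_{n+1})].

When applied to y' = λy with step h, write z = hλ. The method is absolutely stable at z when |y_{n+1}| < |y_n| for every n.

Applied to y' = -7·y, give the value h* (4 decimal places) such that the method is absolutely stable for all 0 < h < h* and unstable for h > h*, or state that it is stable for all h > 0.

Test eqn y'=λy, z=hλ:
  y_{n+1} = y_n + z·[5/6·y_n + 1/6·y_{n+1}] ⇒ (1 − 1/6z)y_{n+1} = (1 + 5/6z)y_n
  Hence R(z) = (1 + 5/6z)/(1 − 1/6z).

Solve |R(x)|<1 on ℝ⁻.
x=-1.77: |R|=0.3668
R=−1: 1+5/6x = −1+1/6x ⇒ -2/3x=2 ⇒ x=2/(-2/3)=-3.0000
Confirm numerically:
  x=-2.225: |R|=0.62310 <1
  x=-1.715: |R|=0.33377 <1
  x=-1.593: |R|=0.25879 <1
  x=-1.299: |R|=0.06782 <1
  x=-3.565: |R|=1.23628 >1
  x=-3.241: |R|=1.10432 >1
  x=-3.142: |R|=1.06213 >1
Interval (-3.0000, 0).

(-3.0000,0); λ=-7 ⇒ h* = (3)/7 = 0.4286.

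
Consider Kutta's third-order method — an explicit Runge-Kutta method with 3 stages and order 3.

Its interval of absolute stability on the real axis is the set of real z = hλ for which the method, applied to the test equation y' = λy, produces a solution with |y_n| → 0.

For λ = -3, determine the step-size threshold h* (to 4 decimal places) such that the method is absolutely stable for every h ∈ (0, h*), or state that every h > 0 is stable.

(-2.5127,0); λ=-3 ⇒ h* = 0.8376.

With y'=λy (z=hλ):
  order 3, 3-stage ⇒ R(z)=1+z+z^2/2+z^3/6
  (e.g. R(-1.32)=0.16787, |R|=0.16787)

Solve |R(x)|<1 on ℝ⁻.
x=-1.32: |R|=0.1679
|R(-2.28)|=0.6562 |R(-1.38)|=0.1342 |R(-0.53)|=0.5856
Bisect:
  x_lo=-3.2394 |R|=2.6580  x_hi=-0.2115 |R|=0.8093
  mid=-1.72543 |R|=0.09301 →hi
  mid=-2.48240 |R|=0.95080 →hi
  mid=-2.86089 |R|=1.67112 →lo
  mid=-2.67164 |R|=1.28103 →lo
  mid=-2.57702 |R|=1.10886 →lo
  mid=-2.52971 |R|=1.02812 →lo
  mid=-2.50606 |R|=0.98904 →hi
  mid=-2.51789 |R|=1.00847 →lo
  mid=-2.51197 |R|=0.99873 →hi
  mid=-2.51493 |R|=1.00359 →lo
  ...
  [-2.51290,-2.51271] ⇒ x*=-2.5127
So |R|<1 on (-2.5127, 0).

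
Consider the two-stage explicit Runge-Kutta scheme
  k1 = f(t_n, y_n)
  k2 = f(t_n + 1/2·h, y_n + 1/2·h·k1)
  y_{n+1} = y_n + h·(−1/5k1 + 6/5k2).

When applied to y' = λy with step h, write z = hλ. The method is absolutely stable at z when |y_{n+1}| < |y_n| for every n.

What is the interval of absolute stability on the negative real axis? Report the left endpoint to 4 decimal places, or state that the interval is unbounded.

(-1.6667, 0).

On y'=λy, z=hλ:
  k1=λy_n ⇒ h·k1=z·y_n;  k2=λ(1+1/2z)y_n ⇒ h·k2=z(1+1/2z)y_n
  y_{n+1}/y_n = 1 − 1/5z + 6/5z(1+1/2z) = 1 + z + 3/5z²
  so R(z) = 1 + z + 3/5z².

Solve |R(x)|<1 on ℝ⁻.
x=-0.68: |R|=0.5974
R=1: x+3/5x²=0 ⇒ x=−5/3=-1.6667; min R=1−1/(4·3/5)=0.5833>−1
Confirm numerically:
  x=-1.365: |R|=0.75293 <1
  x=-1.308: |R|=0.71852 <1
  x=-1.211: |R|=0.66891 <1
  x=-1.094: |R|=0.62410 <1
  x=-2.191: |R|=1.68929 >1
  x=-1.973: |R|=1.36264 >1
  x=-1.885: |R|=1.24694 >1
Stable set (-1.6667, 0).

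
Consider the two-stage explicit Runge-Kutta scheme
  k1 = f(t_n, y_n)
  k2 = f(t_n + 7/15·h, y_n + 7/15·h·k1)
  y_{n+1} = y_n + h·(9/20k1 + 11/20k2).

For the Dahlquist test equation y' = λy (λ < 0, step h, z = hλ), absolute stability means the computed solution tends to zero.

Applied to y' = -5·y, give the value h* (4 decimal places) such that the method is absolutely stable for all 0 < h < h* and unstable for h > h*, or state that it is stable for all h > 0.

On y'=λy, z=hλ:
  k1=λy_n ⇒ h·k1=z·y_n;  k2=λ(1+7/15z)y_n ⇒ h·k2=z(1+7/15z)y_n
  y_{n+1}/y_n = 1 + 9/20z + 11/20z(1+7/15z) = 1 + z + 77/300z²
  ⇒ R(z) = 1 + z + 77/300z².

Solve |R(x)|<1 on ℝ⁻.
x=-0.92: |R|=0.2972
R=1: x+77/300x²=0 ⇒ x=−300/77=-3.8961; min R=1−1/(4·77/300)=0.0260>−1
Confirm numerically:
  x=-2.641: |R|=0.14922 <1
  x=-1.826: |R|=0.02980 <1
  x=-1.769: |R|=0.03420 <1
  x=-1.726: |R|=0.03863 <1
  x=-4.059: |R|=1.16971 >1
  x=-4.010: |R|=1.11723 >1
Stable set (-3.8961, 0).

(-3.8961,0); λ=-5 ⇒ h* = (300/77)/5 = 0.7792.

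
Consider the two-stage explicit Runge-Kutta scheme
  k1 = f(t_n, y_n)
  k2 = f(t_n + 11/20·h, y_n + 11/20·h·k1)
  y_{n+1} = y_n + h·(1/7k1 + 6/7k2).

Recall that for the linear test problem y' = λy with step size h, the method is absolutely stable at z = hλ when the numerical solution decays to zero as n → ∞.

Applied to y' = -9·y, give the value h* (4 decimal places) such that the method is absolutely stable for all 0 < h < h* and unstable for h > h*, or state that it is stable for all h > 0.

On y'=λy, z=hλ:
  k1=λy_n ⇒ h·k1=z·y_n;  k2=λ(1+11/20z)y_n ⇒ h·k2=z(1+11/20z)y_n
  y_{n+1}/y_n = 1 + 1/7z + 6/7z(1+11/20z) = 1 + z + 33/70z²
  Hence R(z) = 1 + z + 33/70z².

Solve |R(x)|<1 on ℝ⁻.
x=-0.53: |R|=0.6024
R=1: x+33/70x²=0 ⇒ x=−70/33=-2.1212; min R=1−1/(4·33/70)=0.4697>−1
Confirm numerically:
  x=-2.058: |R|=0.93867 <1
  x=-1.718: |R|=0.67343 <1
  x=-1.121: |R|=0.47142 <1
  x=-0.894: |R|=0.48278 <1
  x=-2.698: |R|=1.73362 >1
  x=-2.516: |R|=1.46826 >1
So |R|<1 on (-2.1212, 0).

(-2.1212,0); λ=-9 ⇒ h* = (70/33)/9 = 0.2357.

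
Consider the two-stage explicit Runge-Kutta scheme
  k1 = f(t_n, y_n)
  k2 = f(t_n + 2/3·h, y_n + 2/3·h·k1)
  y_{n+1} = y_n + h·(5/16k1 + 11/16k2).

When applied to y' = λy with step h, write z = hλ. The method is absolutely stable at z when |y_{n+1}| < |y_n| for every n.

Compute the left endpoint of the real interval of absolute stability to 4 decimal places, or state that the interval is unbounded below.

With y'=λy (z=hλ):
  k1=λy_n ⇒ h·k1=z·y_n;  k2=λ(1+2/3z)y_n ⇒ h·k2=z(1+2/3z)y_n
  y_{n+1}/y_n = 1 + 5/16z + 11/16z(1+2/3z) = 1 + z + 11/24z²
  ⇒ R(z) = 1 + z + 11/24z².

Need |R(x)|<1, x<0.
x=-1.67: |R|=0.6082
R=1: x+11/24x²=0 ⇒ x=−24/11=-2.1818; min R=1−1/(4·11/24)=0.4545>−1
Confirm numerically:
  x=-2.056: |R|=0.88144 <1
  x=-1.784: |R|=0.67472 <1
  x=-1.455: |R|=0.51530 <1
  x=-1.389: |R|=0.49527 <1
  x=-2.505: |R|=1.37105 >1
  x=-2.471: |R|=1.32751 >1
Interval (-2.1818, 0).

left endpoint -2.1818.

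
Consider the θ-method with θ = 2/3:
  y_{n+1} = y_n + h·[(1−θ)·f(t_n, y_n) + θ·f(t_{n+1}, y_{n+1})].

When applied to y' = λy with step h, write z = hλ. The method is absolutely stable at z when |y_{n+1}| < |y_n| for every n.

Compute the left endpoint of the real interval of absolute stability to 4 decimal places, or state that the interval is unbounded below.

Test eqn y'=λy, z=hλ:
  y_{n+1} = y_n + z·[1/3·y_n + 2/3·y_{n+1}] ⇒ (1 − 2/3z)y_{n+1} = (1 + 1/3z)y_n
  R(z) = (1 + 1/3z)/(1 − 2/3z).

Need |R(x)|<1, x<0.
x=-1.72: |R|=0.1988
x=-2: |R|=0.1429
x=-10: |R|=0.3043
x=-100: |R|=0.4778
θ=2/3≥1/2 ⇒ |1+1/3x|<|1−2/3x| ∀x<0 ⇒ unbounded interval.

interval (−∞, 0).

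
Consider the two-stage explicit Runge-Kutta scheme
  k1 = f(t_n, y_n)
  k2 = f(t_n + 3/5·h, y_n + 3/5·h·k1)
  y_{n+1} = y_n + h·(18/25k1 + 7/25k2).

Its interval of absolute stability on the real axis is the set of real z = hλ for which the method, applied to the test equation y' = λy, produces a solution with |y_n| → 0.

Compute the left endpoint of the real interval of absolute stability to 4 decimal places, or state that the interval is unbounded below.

z* = -5.9524.

Test eqn y'=λy, z=hλ:
  k1=λy_n ⇒ h·k1=z·y_n;  k2=λ(1+3/5z)y_n ⇒ h·k2=z(1+3/5z)y_n
  y_{n+1}/y_n = 1 + 18/25z + 7/25z(1+3/5z) = 1 + z + 21/125z²
  Hence R(z) = 1 + z + 21/125z².

Boundary: |R(x)|=1, x<0.
x=-0.8: |R|=0.3075
R=1: x+21/125x²=0 ⇒ x=−125/21=-5.9524; min R=1−1/(4·21/125)=-0.4881>−1
Confirm numerically:
  x=-5.345: |R|=0.45460 <1
  x=-3.922: |R|=0.33781 <1
  x=-3.408: |R|=0.45677 <1
  x=-3.053: |R|=0.48710 <1
  x=-6.439: |R|=1.52640 >1
  x=-6.337: |R|=1.40947 >1
  x=-6.064: |R|=1.11371 >1
Stable set (-5.9524, 0).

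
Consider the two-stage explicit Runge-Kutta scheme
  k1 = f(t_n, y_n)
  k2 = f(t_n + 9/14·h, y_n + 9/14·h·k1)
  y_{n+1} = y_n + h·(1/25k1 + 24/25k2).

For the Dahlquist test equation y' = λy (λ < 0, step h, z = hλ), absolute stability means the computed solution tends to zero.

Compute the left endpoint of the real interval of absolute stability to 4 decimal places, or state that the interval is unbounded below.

z* = -1.6204.

Set f=λy, z=hλ:
  k1=λy_n ⇒ h·k1=z·y_n;  k2=λ(1+9/14z)y_n ⇒ h·k2=z(1+9/14z)y_n
  y_{n+1}/y_n = 1 + 1/25z + 24/25z(1+9/14z) = 1 + z + 108/175z²
  ⇒ R(z) = 1 + z + 108/175z².

Solve |R(x)|<1 on ℝ⁻.
x=-0.69: |R|=0.6038
R=1: x+108/175x²=0 ⇒ x=−175/108=-1.6204; min R=1−1/(4·108/175)=0.5949>−1
Confirm numerically:
  x=-1.584: |R|=0.96445 <1
  x=-0.926: |R|=0.60319 <1
  x=-0.794: |R|=0.59507 <1
  x=-2.193: |R|=1.77499 >1
  x=-2.121: |R|=1.65530 >1
  x=-1.886: |R|=1.30917 >1
So |R|<1 on (-1.6204, 0).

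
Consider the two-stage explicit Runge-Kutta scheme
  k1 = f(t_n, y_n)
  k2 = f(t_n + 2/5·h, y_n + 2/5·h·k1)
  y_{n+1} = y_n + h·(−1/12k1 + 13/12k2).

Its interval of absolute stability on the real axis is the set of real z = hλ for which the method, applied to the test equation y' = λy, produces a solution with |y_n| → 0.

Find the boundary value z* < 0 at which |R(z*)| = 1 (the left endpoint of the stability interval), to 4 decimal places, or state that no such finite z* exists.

On y'=λy, z=hλ:
  k1=λy_n ⇒ h·k1=z·y_n;  k2=λ(1+2/5z)y_n ⇒ h·k2=z(1+2/5z)y_n
  y_{n+1}/y_n = 1 − 1/12z + 13/12z(1+2/5z) = 1 + z + 13/30z²
  Hence R(z) = 1 + z + 13/30z².

Need |R(x)|<1, x<0.
x=-0.35: |R|=0.7031
R=1: x+13/30x²=0 ⇒ x=−30/13=-2.3077; min R=1−1/(4·13/30)=0.4231>−1
Confirm numerically:
  x=-1.406: |R|=0.45063 <1
  x=-1.148: |R|=0.42309 <1
  x=-1.137: |R|=0.42320 <1
  x=-2.906: |R|=1.75343 >1
  x=-2.691: |R|=1.44698 >1
So |R|<1 on (-2.3077, 0).

z* = -2.3077.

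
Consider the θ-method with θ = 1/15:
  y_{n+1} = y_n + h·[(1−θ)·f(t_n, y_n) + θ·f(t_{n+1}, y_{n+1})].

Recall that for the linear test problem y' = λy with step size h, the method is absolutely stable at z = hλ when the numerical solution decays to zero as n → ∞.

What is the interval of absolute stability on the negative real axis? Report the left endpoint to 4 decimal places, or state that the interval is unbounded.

On y'=λy, z=hλ:
  y_{n+1} = y_n + z·[14/15·y_n + 1/15·y_{n+1}] ⇒ (1 − 1/15z)y_{n+1} = (1 + 14/15z)y_n
  R(z) = (1 + 14/15z)/(1 − 1/15z).

Need |R(x)|<1, x<0.
x=-0.96: |R|=0.0977
R=−1: 1+14/15x = −1+1/15x ⇒ -13/15x=2 ⇒ x=2/(-13/15)=-2.3077
Confirm numerically:
  x=-2.079: |R|=0.82593 <1
  x=-1.123: |R|=0.04478 <1
  x=-1.045: |R|=0.02306 <1
  x=-2.744: |R|=1.31966 >1
  x=-2.580: |R|=1.20137 >1
  x=-2.475: |R|=1.12446 >1
Stable set (-2.3077, 0).

(-2.3077, 0).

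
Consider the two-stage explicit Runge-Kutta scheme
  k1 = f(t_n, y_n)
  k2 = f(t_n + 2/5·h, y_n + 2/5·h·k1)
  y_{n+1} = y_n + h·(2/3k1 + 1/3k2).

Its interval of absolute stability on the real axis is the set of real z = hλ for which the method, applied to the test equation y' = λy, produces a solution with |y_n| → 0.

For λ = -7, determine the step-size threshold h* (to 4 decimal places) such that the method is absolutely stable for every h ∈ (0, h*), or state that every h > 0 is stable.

Set f=λy, z=hλ:
  k1=λy_n ⇒ h·k1=z·y_n;  k2=λ(1+2/5z)y_n ⇒ h·k2=z(1+2/5z)y_n
  y_{n+1}/y_n = 1 + 2/3z + 1/3z(1+2/5z) = 1 + z + 2/15z²
  Hence R(z) = 1 + z + 2/15z².

Need |R(x)|<1, x<0.
x=-1.1: |R|=0.0613
R=1: x+2/15x²=0 ⇒ x=−15/2=-7.5000; min R=1−1/(4·2/15)=-0.8750>−1
Confirm numerically:
  x=-6.832: |R|=0.39150 <1
  x=-6.483: |R|=0.12091 <1
  x=-4.670: |R|=0.76215 <1
  x=-4.668: |R|=0.76264 <1
  x=-8.094: |R|=1.64104 >1
  x=-8.007: |R|=1.54127 >1
Stable set (-7.5000, 0).

(-7.5000,0); λ=-7 ⇒ h* = (15/2)/7 = 1.0714.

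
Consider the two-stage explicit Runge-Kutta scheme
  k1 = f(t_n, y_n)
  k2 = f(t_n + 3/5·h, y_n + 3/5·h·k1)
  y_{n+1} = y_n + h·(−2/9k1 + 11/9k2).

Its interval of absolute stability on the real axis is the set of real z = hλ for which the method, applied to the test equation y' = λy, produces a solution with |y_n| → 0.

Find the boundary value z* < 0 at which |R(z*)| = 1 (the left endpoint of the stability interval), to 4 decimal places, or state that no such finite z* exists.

With y'=λy (z=hλ):
  k1=λy_n ⇒ h·k1=z·y_n;  k2=λ(1+3/5z)y_n ⇒ h·k2=z(1+3/5z)y_n
  y_{n+1}/y_n = 1 − 2/9z + 11/9z(1+3/5z) = 1 + z + 11/15z²
  Hence R(z) = 1 + z + 11/15z².

Need |R(x)|<1, x<0.
x=-1.67: |R|=1.3752
R=1: x+11/15x²=0 ⇒ x=−15/11=-1.3636; min R=1−1/(4·11/15)=0.6591>−1
Confirm numerically:
  x=-1.309: |R|=0.94755 <1
  x=-1.174: |R|=0.83674 <1
  x=-1.159: |R|=0.82607 <1
  x=-0.825: |R|=0.67412 <1
  x=-1.604: |R|=1.28273 >1
  x=-1.515: |R|=1.16816 >1
  x=-1.499: |R|=1.14880 >1
Stable set (-1.3636, 0).

left endpoint -1.3636.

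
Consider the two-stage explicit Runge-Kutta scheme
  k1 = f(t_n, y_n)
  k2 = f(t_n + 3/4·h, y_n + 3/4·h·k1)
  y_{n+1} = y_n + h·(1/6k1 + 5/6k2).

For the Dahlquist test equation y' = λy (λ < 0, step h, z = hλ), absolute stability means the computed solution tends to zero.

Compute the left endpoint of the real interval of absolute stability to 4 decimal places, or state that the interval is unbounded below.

Set f=λy, z=hλ:
  k1=λy_n ⇒ h·k1=z·y_n;  k2=λ(1+3/4z)y_n ⇒ h·k2=z(1+3/4z)y_n
  y_{n+1}/y_n = 1 + 1/6z + 5/6z(1+3/4z) = 1 + z + 5/8z²
  R(z) = 1 + z + 5/8z².

Boundary: |R(x)|=1, x<0.
x=-0.37: |R|=0.7156
R=1: x+5/8x²=0 ⇒ x=−8/5=-1.6000; min R=1−1/(4·5/8)=0.6000>−1
Confirm numerically:
  x=-1.512: |R|=0.91684 <1
  x=-0.915: |R|=0.60827 <1
  x=-0.909: |R|=0.60743 <1
  x=-1.990: |R|=1.48506 >1
  x=-1.864: |R|=1.30756 >1
So |R|<1 on (-1.6000, 0).

z* = -1.6000.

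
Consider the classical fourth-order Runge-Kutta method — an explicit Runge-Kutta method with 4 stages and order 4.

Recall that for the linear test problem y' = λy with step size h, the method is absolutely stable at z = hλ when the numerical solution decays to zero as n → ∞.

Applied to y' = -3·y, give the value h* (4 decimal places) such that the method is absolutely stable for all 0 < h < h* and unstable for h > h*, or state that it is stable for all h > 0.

(-2.7853,0); λ=-3 ⇒ h* = 0.9284.

Set f=λy, z=hλ:
  order 4, 4-stage ⇒ R(z)=1+z+z^2/2+z^3/6+z^4/24
  (e.g. R(-0.62)=0.53864, |R|=0.53864)

Find x<0 with |R(x)|<1.
x=-0.62: |R|=0.5386
|R(-3.12)|=1.6336 |R(-2.74)|=0.9338 |R(-1.76)|=0.2800
Bisect:
  x_lo=-3.6437 |R|=3.2762  x_hi=-0.0550 |R|=0.9465
  mid=-1.84931 |R|=0.29391 →hi
  mid=-2.74648 |R|=0.94304 →hi
  mid=-3.19507 |R|=1.81523 →lo
  mid=-2.97077 |R|=1.31761 →lo
  mid=-2.85863 |R|=1.11631 →lo
  mid=-2.80255 |R|=1.02634 →lo
  mid=-2.77452 |R|=0.98387 →hi
  mid=-2.78854 |R|=1.00490 →lo
  mid=-2.78153 |R|=0.99433 →hi
  mid=-2.78503 |R|=0.99960 →hi
  ...
  [-2.78547,-2.78525] ⇒ x*=-2.7853
Interval (-2.7853, 0).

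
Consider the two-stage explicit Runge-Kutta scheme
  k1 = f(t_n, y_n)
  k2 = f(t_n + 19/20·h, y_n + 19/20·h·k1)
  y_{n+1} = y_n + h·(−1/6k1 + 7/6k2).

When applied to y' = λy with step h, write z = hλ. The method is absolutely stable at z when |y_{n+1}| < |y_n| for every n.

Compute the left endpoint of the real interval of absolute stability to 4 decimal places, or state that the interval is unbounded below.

z* = -0.9023.

With y'=λy (z=hλ):
  k1=λy_n ⇒ h·k1=z·y_n;  k2=λ(1+19/20z)y_n ⇒ h·k2=z(1+19/20z)y_n
  y_{n+1}/y_n = 1 − 1/6z + 7/6z(1+19/20z) = 1 + z + 133/120z²
  so R(z) = 1 + z + 133/120z².

Solve |R(x)|<1 on ℝ⁻.
x=-1.59: |R|=2.2120
R=1: x+133/120x²=0 ⇒ x=−120/133=-0.9023; min R=1−1/(4·133/120)=0.7744>−1
Confirm numerically:
  x=-0.646: |R|=0.81653 <1
  x=-0.589: |R|=0.79550 <1
  x=-0.484: |R|=0.77563 <1
  x=-0.483: |R|=0.77556 <1
  x=-1.119: |R|=1.26881 >1
  x=-1.066: |R|=1.19346 >1
Interval (-0.9023, 0).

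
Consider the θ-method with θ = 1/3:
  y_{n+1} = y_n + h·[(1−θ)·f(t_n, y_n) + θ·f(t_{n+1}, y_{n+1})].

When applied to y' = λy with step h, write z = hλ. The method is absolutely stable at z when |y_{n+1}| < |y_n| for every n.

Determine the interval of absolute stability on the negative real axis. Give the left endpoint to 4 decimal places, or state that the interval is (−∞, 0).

z∈(-6.0000,0).

On y'=λy, z=hλ:
  y_{n+1} = y_n + z·[2/3·y_n + 1/3·y_{n+1}] ⇒ (1 − 1/3z)y_{n+1} = (1 + 2/3z)y_n
  R(z) = (1 + 2/3z)/(1 − 1/3z).

Find x<0 with |R(x)|<1.
x=-1.04: |R|=0.2277
R=−1: 1+2/3x = −1+1/3x ⇒ -1/3x=2 ⇒ x=2/(-1/3)=-6.0000
Confirm numerically:
  x=-3.645: |R|=0.64560 <1
  x=-3.193: |R|=0.54675 <1
  x=-2.585: |R|=0.38854 <1
  x=-6.597: |R|=1.06221 >1
  x=-6.021: |R|=1.00233 >1
So |R|<1 on (-6.0000, 0).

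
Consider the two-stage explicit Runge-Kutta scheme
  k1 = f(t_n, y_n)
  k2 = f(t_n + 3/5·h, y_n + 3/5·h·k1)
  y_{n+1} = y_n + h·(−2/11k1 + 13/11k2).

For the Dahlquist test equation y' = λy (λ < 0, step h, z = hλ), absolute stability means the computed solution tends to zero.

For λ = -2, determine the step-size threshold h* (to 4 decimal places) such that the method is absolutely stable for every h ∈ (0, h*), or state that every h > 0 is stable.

On y'=λy, z=hλ:
  k1=λy_n ⇒ h·k1=z·y_n;  k2=λ(1+3/5z)y_n ⇒ h·k2=z(1+3/5z)y_n
  y_{n+1}/y_n = 1 − 2/11z + 13/11z(1+3/5z) = 1 + z + 39/55z²
  so R(z) = 1 + z + 39/55z².

Find x<0 with |R(x)|<1.
x=-0.91: |R|=0.6772
R=1: x+39/55x²=0 ⇒ x=−55/39=-1.4103; min R=1−1/(4·39/55)=0.6474>−1
Confirm numerically:
  x=-1.367: |R|=0.95807 <1
  x=-1.133: |R|=0.77725 <1
  x=-0.690: |R|=0.64760 <1
  x=-0.624: |R|=0.65210 <1
  x=-1.827: |R|=1.53990 >1
  x=-1.752: |R|=1.42456 >1
  x=-1.587: |R|=1.19889 >1
So |R|<1 on (-1.4103, 0).

(-1.4103,0); λ=-2 ⇒ h* = (55/39)/2 = 0.7051.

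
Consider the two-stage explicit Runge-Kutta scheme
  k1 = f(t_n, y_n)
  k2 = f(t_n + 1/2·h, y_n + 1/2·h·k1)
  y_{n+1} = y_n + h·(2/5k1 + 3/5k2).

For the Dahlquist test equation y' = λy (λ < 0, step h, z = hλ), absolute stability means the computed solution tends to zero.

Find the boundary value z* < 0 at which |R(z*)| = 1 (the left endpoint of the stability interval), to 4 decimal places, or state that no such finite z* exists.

left endpoint -3.3333.

Set f=λy, z=hλ:
  k1=λy_n ⇒ h·k1=z·y_n;  k2=λ(1+1/2z)y_n ⇒ h·k2=z(1+1/2z)y_n
  y_{n+1}/y_n = 1 + 2/5z + 3/5z(1+1/2z) = 1 + z + 3/10z²
  ⇒ R(z) = 1 + z + 3/10z².

Find x<0 with |R(x)|<1.
x=-1.65: |R|=0.1667
R=1: x+3/10x²=0 ⇒ x=−10/3=-3.3333; min R=1−1/(4·3/10)=0.1667>−1
Confirm numerically:
  x=-2.741: |R|=0.51292 <1
  x=-2.342: |R|=0.30349 <1
  x=-1.395: |R|=0.18881 <1
  x=-3.918: |R|=1.68722 >1
  x=-3.812: |R|=1.54740 >1
Interval (-3.3333, 0).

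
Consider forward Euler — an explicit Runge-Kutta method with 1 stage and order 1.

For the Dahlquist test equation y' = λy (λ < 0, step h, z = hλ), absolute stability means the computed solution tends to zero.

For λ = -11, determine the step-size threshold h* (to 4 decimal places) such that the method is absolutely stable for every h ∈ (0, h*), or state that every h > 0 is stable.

Set f=λy, z=hλ:
  order 1, 1-stage ⇒ R(z)=1+z
  (e.g. R(-1)=0.00000, |R|=0.00000)

Find x<0 with |R(x)|<1.
x=-1: |R|=0.0000
|R(-2.28)|=1.2800 |R(-1.94)|=0.9400 |R(-1.47)|=0.4700
Bisect:
  x_lo=-2.5844 |R|=1.5844  x_hi=-0.0507 |R|=0.9493
  mid=-1.31756 |R|=0.31756 →hi
  mid=-1.95100 |R|=0.95100 →hi
  mid=-2.26772 |R|=1.26772 →lo
  mid=-2.10936 |R|=1.10936 →lo
  mid=-2.03018 |R|=1.03018 →lo
  mid=-1.99059 |R|=0.99059 →hi
  mid=-2.01038 |R|=1.01038 →lo
  mid=-2.00049 |R|=1.00049 →lo
  mid=-1.99554 |R|=0.99554 →hi
  ...
  [-2.00002,-1.99987] ⇒ x*=-2.0000
So |R|<1 on (-2.0000, 0).

(-2.0000,0); λ=-11 ⇒ h* = 0.1818.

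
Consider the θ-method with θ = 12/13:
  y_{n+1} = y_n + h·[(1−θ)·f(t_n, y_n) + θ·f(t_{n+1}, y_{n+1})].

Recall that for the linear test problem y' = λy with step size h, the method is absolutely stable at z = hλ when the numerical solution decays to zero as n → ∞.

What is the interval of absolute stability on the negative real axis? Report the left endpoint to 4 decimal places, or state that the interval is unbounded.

Set f=λy, z=hλ:
  y_{n+1} = y_n + z·[1/13·y_n + 12/13·y_{n+1}] ⇒ (1 − 12/13z)y_{n+1} = (1 + 1/13z)y_n
  Hence R(z) = (1 + 1/13z)/(1 − 12/13z).

Find x<0 with |R(x)|<1.
x=-1.48: |R|=0.3745
x=-2: |R|=0.2973
x=-10: |R|=0.0226
x=-100: |R|=0.0717
θ=12/13≥1/2 ⇒ |1+1/13x|<|1−12/13x| ∀x<0 ⇒ stable on all of ℝ⁻.

interval (−∞, 0).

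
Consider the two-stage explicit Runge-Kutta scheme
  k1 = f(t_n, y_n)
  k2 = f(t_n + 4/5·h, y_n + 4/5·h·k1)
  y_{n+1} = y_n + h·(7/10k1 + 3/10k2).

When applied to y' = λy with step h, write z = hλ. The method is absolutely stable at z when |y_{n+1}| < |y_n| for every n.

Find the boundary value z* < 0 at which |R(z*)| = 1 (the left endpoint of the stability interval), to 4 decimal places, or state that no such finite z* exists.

Test eqn y'=λy, z=hλ:
  k1=λy_n ⇒ h·k1=z·y_n;  k2=λ(1+4/5z)y_n ⇒ h·k2=z(1+4/5z)y_n
  y_{n+1}/y_n = 1 + 7/10z + 3/10z(1+4/5z) = 1 + z + 6/25z²
  ⇒ R(z) = 1 + z + 6/25z².

Find x<0 with |R(x)|<1.
x=-0.72: |R|=0.4044
R=1: x+6/25x²=0 ⇒ x=−25/6=-4.1667; min R=1−1/(4·6/25)=-0.0417>−1
Confirm numerically:
  x=-3.818: |R|=0.68051 <1
  x=-3.113: |R|=0.21278 <1
  x=-2.945: |R|=0.13653 <1
  x=-2.229: |R|=0.03657 <1
  x=-4.681: |R|=1.57782 >1
  x=-4.571: |R|=1.44357 >1
So |R|<1 on (-4.1667, 0).

z* = -4.1667.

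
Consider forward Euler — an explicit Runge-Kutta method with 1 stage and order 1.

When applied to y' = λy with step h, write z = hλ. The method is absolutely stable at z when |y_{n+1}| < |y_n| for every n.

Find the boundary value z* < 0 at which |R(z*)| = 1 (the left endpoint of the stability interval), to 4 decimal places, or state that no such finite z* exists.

z* = -2.0000.

Set f=λy, z=hλ:
  order 1, 1-stage ⇒ R(z)=1+z
  (e.g. R(-0.94)=0.06000, |R|=0.06000)

Boundary: |R(x)|=1, x<0.
x=-0.94: |R|=0.0600
|R(-2.39)|=1.3900 |R(-0.97)|=0.0300 |R(-0.64)|=0.3600
Bisect:
  x_lo=-2.8291 |R|=1.8291  x_hi=-0.0723 |R|=0.9277
  mid=-1.45066 |R|=0.45066 →hi
  mid=-2.13986 |R|=1.13986 →lo
  mid=-1.79526 |R|=0.79526 →hi
  mid=-1.96756 |R|=0.96756 →hi
  mid=-2.05371 |R|=1.05371 →lo
  mid=-2.01064 |R|=1.01064 →lo
  mid=-1.98910 |R|=0.98910 →hi
  ...
  [-2.00004,-1.99987] ⇒ x*=-2.0000
Stable set (-2.0000, 0).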